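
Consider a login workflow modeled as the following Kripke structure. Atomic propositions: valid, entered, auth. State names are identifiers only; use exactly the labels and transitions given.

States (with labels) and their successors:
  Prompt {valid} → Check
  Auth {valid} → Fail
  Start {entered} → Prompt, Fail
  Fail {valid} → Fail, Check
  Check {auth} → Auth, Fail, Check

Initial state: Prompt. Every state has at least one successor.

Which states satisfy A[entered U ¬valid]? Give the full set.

States satisfying entered: {Start}.
States satisfying ¬valid: {Start, Check}.
States satisfying A[entered U ¬valid]: {Start, Check}.

{Start, Check}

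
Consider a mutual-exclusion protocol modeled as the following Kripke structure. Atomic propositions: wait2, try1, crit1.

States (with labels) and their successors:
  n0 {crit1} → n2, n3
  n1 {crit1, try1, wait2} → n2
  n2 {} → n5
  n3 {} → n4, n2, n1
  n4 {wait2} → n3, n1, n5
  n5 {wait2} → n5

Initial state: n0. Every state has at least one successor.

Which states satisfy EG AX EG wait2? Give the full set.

States satisfying AX EG wait2: {n2, n5}.
States satisfying EG AX EG wait2: {n2, n5}.

{n2, n5}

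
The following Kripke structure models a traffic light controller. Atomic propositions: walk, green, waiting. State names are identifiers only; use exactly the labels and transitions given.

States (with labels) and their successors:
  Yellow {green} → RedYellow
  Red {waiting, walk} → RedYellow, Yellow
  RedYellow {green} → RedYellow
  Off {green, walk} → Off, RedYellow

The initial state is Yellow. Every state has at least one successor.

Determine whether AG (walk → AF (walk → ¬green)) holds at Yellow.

Holds

States satisfying walk → AF (walk → ¬green): {Yellow, Red, RedYellow}.
States satisfying AG (walk → AF (walk → ¬green)): {Yellow, Red, RedYellow}.
Every state reachable from Yellow satisfies walk → AF (walk → ¬green).
Yellow ∈ Sat(AG (walk → AF (walk → ¬green))).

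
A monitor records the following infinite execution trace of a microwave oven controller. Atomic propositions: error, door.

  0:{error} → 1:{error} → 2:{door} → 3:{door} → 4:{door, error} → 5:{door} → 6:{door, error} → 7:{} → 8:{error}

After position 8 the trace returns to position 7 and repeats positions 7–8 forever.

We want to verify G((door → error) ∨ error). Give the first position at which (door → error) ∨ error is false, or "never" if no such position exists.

Check (door → error) ∨ error at each position in order: 0 ✓, 1 ✓.
At position 2 the labels are {door}, so (door → error) ∨ error is false there. This is the first violation.

2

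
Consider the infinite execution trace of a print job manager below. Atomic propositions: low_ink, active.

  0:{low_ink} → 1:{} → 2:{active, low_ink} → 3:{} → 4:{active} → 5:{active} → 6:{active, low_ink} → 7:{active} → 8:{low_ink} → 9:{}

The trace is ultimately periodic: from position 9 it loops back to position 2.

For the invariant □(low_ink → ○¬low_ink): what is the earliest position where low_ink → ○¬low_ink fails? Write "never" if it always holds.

low_ink → ○¬low_ink holds at every position 0..9, and those are all the positions the trace ever visits, so the invariant □(low_ink → ○¬low_ink) is never violated.

never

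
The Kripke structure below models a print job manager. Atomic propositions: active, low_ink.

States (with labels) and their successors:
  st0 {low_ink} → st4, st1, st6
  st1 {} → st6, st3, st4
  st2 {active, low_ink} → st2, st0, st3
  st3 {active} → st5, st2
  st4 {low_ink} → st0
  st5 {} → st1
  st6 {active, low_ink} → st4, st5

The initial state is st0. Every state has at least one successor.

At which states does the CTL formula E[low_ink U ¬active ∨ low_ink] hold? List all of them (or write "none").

{st0, st1, st2, st4, st5, st6}

States satisfying low_ink: {st0, st2, st4, st6}.
States satisfying ¬active ∨ low_ink: {st0, st1, st2, st4, st5, st6}.
States satisfying E[low_ink U ¬active ∨ low_ink]: {st0, st1, st2, st4, st5, st6}.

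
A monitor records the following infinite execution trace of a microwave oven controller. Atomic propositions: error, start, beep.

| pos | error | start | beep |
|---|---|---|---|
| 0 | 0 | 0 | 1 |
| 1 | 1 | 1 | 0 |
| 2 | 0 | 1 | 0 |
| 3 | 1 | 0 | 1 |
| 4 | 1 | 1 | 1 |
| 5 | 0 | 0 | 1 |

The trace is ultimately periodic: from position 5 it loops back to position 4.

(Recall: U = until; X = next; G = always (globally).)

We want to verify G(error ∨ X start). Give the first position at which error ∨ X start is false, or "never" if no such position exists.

2

Check error ∨ X start at each position in order: 0 ✓, 1 ✓.
At position 2 the labels are {start} and the next position 3 has {beep, error}, so error ∨ X start is false there. This is the first violation.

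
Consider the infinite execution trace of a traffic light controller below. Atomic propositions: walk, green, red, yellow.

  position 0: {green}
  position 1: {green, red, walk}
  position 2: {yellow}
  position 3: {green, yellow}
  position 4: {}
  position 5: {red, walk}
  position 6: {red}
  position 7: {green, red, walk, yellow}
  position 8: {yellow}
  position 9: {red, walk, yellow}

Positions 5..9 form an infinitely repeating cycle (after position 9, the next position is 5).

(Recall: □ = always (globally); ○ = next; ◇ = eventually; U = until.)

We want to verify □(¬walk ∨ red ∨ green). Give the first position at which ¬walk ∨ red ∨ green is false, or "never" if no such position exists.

never

¬walk ∨ red ∨ green holds at every position 0..9, and those are all the positions the trace ever visits, so the invariant □(¬walk ∨ red ∨ green) is never violated.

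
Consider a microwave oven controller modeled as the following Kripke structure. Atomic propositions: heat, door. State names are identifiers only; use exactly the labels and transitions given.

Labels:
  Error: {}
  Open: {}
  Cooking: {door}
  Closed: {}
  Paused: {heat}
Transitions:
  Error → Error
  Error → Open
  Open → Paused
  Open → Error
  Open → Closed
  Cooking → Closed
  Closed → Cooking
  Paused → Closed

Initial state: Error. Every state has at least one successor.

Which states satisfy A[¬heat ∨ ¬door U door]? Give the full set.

{Cooking, Closed, Paused}

States satisfying ¬heat ∨ ¬door: {Error, Open, Cooking, Closed, Paused}.
States satisfying door: {Cooking}.
States satisfying A[¬heat ∨ ¬door U door]: {Cooking, Closed, Paused}.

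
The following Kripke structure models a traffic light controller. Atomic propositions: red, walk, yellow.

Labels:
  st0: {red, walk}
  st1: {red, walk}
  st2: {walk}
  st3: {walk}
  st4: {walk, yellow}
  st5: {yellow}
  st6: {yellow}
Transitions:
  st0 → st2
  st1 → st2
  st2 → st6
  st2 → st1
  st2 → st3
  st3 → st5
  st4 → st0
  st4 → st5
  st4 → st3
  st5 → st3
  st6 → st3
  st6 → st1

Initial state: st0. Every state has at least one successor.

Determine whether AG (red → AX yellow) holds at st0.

Violated

States satisfying red → AX yellow: {st2, st3, st4, st5, st6}.
States satisfying AG (red → AX yellow): {st3, st5}.
st0 is reachable from st0 and violates red → AX yellow, so AG fails at st0.
st0 ∉ Sat(AG (red → AX yellow)).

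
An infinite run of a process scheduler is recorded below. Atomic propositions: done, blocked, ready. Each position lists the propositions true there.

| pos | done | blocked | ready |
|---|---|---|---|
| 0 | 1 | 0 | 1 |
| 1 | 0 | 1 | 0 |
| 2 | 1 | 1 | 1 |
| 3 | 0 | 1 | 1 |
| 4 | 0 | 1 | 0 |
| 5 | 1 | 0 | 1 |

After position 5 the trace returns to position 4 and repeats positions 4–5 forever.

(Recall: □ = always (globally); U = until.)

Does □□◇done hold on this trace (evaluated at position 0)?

Holds

□◇done holds at every position 0..5, and those are all positions ever visited, so □□◇done holds.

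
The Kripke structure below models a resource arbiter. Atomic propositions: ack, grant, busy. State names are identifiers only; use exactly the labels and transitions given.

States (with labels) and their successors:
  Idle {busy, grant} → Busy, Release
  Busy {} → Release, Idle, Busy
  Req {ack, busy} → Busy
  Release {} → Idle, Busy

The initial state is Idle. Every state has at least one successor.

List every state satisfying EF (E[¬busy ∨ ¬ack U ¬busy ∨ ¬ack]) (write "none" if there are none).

{Idle, Busy, Req, Release}

States satisfying E[¬busy ∨ ¬ack U ¬busy ∨ ¬ack]: {Idle, Busy, Release}.
States satisfying EF (E[¬busy ∨ ¬ack U ¬busy ∨ ¬ack]): {Idle, Busy, Req, Release}.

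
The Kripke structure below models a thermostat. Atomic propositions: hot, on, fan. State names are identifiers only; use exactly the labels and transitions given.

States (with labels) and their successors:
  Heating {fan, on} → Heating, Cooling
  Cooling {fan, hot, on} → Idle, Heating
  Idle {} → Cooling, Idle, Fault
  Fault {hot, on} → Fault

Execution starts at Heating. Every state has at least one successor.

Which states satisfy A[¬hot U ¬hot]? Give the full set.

{Heating, Idle}

States satisfying ¬hot: {Heating, Idle}.
States satisfying A[¬hot U ¬hot]: {Heating, Idle}.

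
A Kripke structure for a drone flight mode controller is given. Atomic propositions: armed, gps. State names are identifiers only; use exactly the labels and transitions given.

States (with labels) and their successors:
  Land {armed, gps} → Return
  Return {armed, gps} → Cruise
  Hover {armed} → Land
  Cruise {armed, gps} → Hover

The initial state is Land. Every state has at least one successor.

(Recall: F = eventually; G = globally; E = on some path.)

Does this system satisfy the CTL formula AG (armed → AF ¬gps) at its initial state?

States satisfying armed → AF ¬gps: {Land, Return, Hover, Cruise}.
States satisfying AG (armed → AF ¬gps): {Land, Return, Hover, Cruise}.
Every state reachable from Land satisfies armed → AF ¬gps.
Land ∈ Sat(AG (armed → AF ¬gps)).

Satisfied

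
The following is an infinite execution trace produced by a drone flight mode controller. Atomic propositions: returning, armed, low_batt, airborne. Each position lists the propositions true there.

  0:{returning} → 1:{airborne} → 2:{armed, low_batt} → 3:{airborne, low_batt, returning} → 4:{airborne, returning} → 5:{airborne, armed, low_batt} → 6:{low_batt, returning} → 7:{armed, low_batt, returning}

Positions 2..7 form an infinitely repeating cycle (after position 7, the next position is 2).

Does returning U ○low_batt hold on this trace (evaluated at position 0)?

Walking from position 0: ○low_batt first holds at position 1, and returning holds at every earlier position along the way, so returning U ○low_batt holds.

Yes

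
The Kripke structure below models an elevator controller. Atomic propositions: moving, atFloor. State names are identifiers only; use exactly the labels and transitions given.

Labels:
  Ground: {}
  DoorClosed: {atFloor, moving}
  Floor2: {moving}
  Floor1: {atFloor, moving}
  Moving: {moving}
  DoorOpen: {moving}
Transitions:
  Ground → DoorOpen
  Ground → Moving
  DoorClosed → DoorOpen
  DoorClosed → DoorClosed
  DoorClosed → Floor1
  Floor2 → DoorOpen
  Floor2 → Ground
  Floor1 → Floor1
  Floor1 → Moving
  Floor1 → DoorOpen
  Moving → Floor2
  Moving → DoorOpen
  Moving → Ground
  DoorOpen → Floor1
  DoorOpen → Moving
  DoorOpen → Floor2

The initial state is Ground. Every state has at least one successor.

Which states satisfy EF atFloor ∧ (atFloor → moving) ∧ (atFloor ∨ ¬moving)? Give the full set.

States satisfying atFloor: {DoorClosed, Floor1}.
States satisfying EF atFloor: {Ground, DoorClosed, Floor2, Floor1, Moving, DoorOpen}.
States satisfying atFloor → moving: {Ground, DoorClosed, Floor2, Floor1, Moving, DoorOpen}.
States satisfying ¬moving: {Ground}.
States satisfying atFloor ∨ ¬moving: {Ground, DoorClosed, Floor1}.
States satisfying (atFloor → moving) ∧ (atFloor ∨ ¬moving): {Ground, DoorClosed, Floor1}.
States satisfying EF atFloor ∧ (atFloor → moving) ∧ (atFloor ∨ ¬moving): {Ground, DoorClosed, Floor1}.

{Ground, DoorClosed, Floor1}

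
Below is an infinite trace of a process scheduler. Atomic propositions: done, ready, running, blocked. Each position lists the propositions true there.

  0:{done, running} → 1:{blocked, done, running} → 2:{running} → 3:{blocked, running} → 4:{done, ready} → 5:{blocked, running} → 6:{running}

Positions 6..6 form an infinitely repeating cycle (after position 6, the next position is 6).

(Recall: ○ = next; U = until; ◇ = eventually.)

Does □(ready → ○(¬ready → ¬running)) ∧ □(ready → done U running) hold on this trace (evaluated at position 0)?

ready → ○(¬ready → ¬running) must hold at every position from 0 onward. It fails at position 4, so □(ready → ○(¬ready → ¬running)) is false.
Positions where ready holds: 4.
Check ○(¬ready → ¬running) at each: 4→fails.
ready → done U running holds at every position 0..6, and those are all positions ever visited, so □(ready → done U running) holds.
Positions where ready holds: 4.
Check done U running at each: 4→ok.
At position 0: □(ready → ○(¬ready → ¬running)) is false; □(ready → done U running) is true; so □(ready → ○(¬ready → ¬running)) ∧ □(ready → done U running) is false.

Violated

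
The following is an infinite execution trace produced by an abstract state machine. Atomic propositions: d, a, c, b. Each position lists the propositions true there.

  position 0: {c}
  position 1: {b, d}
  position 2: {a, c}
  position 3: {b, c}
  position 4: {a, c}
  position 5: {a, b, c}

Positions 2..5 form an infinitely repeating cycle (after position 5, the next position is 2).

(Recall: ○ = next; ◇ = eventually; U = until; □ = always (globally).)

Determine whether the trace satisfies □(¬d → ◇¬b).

Holds

¬d → ◇¬b holds at every position 0..5, and those are all positions ever visited, so □(¬d → ◇¬b) holds.
Positions where ¬d holds: 0, 2, 3, 4, 5.
Check ◇¬b at each: 0→ok, 2→ok, 3→ok, 4→ok, 5→ok.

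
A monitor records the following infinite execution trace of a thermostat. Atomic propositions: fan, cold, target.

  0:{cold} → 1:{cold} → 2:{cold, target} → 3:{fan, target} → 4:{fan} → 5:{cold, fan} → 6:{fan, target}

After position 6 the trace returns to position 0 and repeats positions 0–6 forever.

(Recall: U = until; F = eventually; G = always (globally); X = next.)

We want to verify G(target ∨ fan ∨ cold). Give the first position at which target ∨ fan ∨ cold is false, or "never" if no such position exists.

target ∨ fan ∨ cold holds at every position 0..6, and those are all the positions the trace ever visits, so the invariant G(target ∨ fan ∨ cold) is never violated.

never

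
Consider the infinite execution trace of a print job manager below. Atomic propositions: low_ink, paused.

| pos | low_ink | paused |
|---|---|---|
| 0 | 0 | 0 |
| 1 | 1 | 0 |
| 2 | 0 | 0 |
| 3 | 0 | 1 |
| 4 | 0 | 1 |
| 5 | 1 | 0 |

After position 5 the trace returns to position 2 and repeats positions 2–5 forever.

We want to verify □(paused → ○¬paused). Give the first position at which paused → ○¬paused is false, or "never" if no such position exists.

3

Check paused → ○¬paused at each position in order: 0 ✓, 1 ✓, 2 ✓.
At position 3 the labels are {paused} and the next position 4 has {paused}, so paused → ○¬paused is false there. This is the first violation.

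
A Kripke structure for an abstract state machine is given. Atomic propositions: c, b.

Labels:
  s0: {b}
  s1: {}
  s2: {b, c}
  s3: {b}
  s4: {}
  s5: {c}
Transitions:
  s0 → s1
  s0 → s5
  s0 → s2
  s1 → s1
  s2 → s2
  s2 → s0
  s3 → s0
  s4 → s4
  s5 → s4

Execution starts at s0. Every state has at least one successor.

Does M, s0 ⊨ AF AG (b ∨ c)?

Does not hold

States satisfying AG (b ∨ c): ∅.
States satisfying AF AG (b ∨ c): ∅.
There is a path from s0 along which AG (b ∨ c) never holds.
s0 ∉ Sat(AF AG (b ∨ c)).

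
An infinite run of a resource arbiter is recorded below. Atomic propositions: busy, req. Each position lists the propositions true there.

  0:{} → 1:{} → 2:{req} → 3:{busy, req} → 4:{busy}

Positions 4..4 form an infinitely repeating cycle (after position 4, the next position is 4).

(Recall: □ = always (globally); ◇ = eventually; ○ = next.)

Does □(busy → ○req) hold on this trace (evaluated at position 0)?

Violated

busy → ○req must hold at every position from 0 onward. It fails at position 3, so □(busy → ○req) is false.
Positions where busy holds: 3, 4.
Check ○req at each: 3→fails, 4→fails.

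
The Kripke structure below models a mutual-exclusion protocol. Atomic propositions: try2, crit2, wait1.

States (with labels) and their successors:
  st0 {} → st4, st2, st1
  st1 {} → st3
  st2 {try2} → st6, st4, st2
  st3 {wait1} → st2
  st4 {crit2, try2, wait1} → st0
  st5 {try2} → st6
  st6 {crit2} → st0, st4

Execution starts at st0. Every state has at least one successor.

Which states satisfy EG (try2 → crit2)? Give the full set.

{st0, st4, st6}

States satisfying try2 → crit2: {st0, st1, st3, st4, st6}.
States satisfying EG (try2 → crit2): {st0, st4, st6}.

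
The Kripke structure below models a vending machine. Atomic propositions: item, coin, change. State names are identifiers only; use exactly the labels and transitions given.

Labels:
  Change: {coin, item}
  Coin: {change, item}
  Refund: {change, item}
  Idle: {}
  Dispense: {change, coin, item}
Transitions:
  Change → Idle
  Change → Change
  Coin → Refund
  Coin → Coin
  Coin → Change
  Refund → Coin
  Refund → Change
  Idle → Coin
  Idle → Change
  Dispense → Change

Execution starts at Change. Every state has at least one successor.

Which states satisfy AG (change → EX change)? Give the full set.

States satisfying change → EX change: {Change, Coin, Refund, Idle}.
States satisfying AG (change → EX change): {Change, Coin, Refund, Idle}.

{Change, Coin, Refund, Idle}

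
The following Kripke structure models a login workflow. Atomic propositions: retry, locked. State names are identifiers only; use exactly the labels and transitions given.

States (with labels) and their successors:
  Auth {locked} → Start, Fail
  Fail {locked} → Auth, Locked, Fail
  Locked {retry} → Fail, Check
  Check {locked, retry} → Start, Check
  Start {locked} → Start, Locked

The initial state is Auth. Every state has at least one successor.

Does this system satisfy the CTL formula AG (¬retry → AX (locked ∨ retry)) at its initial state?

Yes

States satisfying ¬retry → AX (locked ∨ retry): {Auth, Fail, Locked, Check, Start}.
States satisfying AG (¬retry → AX (locked ∨ retry)): {Auth, Fail, Locked, Check, Start}.
Every state reachable from Auth satisfies ¬retry → AX (locked ∨ retry).
Auth ∈ Sat(AG (¬retry → AX (locked ∨ retry))).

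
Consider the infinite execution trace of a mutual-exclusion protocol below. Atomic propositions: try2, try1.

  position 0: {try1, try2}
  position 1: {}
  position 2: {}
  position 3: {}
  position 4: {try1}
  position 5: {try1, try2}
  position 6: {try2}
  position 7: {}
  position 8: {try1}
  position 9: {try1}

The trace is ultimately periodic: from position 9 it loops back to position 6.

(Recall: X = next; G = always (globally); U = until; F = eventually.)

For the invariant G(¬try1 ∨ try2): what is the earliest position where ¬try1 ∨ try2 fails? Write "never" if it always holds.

Check ¬try1 ∨ try2 at each position in order: 0 ✓, 1 ✓, 2 ✓, 3 ✓.
At position 4 the labels are {try1}, so ¬try1 ∨ try2 is false there. This is the first violation.

4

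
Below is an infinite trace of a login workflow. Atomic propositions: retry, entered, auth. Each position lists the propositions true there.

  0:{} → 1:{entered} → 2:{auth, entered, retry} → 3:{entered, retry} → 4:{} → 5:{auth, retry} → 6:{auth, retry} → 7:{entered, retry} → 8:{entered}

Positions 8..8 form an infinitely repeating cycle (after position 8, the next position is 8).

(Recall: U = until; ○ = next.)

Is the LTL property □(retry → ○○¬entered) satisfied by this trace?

retry → ○○¬entered must hold at every position from 0 onward. It fails at position 5, so □(retry → ○○¬entered) is false.
Positions where retry holds: 2, 3, 5, 6, 7.
Check ○○¬entered at each: 2→ok, 3→ok, 5→fails, 6→fails, 7→fails.

Does not hold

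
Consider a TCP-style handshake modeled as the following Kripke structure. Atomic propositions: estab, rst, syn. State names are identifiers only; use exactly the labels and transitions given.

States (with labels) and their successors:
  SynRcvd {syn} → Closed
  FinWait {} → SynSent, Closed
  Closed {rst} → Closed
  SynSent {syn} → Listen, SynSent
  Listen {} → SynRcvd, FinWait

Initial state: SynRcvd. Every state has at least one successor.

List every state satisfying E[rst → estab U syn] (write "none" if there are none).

States satisfying rst → estab: {SynRcvd, FinWait, SynSent, Listen}.
States satisfying syn: {SynRcvd, SynSent}.
States satisfying E[rst → estab U syn]: {SynRcvd, FinWait, SynSent, Listen}.

{SynRcvd, FinWait, SynSent, Listen}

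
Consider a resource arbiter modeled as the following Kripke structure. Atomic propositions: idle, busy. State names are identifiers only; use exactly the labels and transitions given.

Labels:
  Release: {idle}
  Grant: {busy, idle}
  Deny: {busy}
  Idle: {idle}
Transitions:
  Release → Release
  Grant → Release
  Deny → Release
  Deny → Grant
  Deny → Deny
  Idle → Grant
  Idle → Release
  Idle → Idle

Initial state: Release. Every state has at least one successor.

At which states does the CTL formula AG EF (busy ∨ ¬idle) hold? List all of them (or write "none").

States satisfying EF (busy ∨ ¬idle): {Grant, Deny, Idle}.
States satisfying AG EF (busy ∨ ¬idle): ∅.

none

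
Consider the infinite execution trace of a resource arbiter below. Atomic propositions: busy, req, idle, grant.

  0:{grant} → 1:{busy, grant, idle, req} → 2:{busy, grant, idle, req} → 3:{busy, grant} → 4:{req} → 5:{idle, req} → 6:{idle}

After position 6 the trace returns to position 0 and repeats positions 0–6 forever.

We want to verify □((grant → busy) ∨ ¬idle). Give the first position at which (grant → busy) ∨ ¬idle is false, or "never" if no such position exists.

(grant → busy) ∨ ¬idle holds at every position 0..6, and those are all the positions the trace ever visits, so the invariant □((grant → busy) ∨ ¬idle) is never violated.

never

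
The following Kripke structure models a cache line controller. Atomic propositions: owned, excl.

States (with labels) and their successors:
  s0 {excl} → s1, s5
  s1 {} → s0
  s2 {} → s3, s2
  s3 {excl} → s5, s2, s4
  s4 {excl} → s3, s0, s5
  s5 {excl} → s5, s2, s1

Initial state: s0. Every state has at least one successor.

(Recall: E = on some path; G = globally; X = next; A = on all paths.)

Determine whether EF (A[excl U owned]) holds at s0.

Does not hold

States satisfying A[excl U owned]: ∅.
States satisfying EF (A[excl U owned]): ∅.
No suitable path/successor from s0 witnesses the formula.
s0 ∉ Sat(EF (A[excl U owned])).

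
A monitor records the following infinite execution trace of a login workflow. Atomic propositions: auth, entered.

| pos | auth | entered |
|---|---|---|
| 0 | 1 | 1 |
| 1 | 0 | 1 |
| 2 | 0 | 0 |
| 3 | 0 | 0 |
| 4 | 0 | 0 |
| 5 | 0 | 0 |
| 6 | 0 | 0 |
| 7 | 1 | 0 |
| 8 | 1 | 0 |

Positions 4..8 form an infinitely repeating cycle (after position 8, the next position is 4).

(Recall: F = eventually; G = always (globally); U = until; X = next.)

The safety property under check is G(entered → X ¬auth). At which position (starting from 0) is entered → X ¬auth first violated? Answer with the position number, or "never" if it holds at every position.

never

entered → X ¬auth holds at every position 0..8, and those are all the positions the trace ever visits, so the invariant G(entered → X ¬auth) is never violated.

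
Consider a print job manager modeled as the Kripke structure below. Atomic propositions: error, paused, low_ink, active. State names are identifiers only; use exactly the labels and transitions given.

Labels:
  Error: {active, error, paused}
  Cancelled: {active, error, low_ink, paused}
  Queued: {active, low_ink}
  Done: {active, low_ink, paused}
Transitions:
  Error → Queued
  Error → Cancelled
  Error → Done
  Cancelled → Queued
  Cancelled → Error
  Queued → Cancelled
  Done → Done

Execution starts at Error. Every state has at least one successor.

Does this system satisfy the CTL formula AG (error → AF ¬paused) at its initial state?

Does not hold

States satisfying error → AF ¬paused: {Queued, Done}.
States satisfying AG (error → AF ¬paused): {Done}.
Cancelled is reachable from Error and violates error → AF ¬paused, so AG fails at Error.
Error ∉ Sat(AG (error → AF ¬paused)).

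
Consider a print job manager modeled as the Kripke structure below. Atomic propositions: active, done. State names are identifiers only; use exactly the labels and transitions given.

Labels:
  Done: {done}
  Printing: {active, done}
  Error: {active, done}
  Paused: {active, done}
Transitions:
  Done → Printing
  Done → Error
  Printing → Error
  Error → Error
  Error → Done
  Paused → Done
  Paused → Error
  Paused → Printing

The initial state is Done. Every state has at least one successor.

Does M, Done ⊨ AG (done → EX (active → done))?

Yes

States satisfying done → EX (active → done): {Done, Printing, Error, Paused}.
States satisfying AG (done → EX (active → done)): {Done, Printing, Error, Paused}.
Every state reachable from Done satisfies done → EX (active → done).
Done ∈ Sat(AG (done → EX (active → done))).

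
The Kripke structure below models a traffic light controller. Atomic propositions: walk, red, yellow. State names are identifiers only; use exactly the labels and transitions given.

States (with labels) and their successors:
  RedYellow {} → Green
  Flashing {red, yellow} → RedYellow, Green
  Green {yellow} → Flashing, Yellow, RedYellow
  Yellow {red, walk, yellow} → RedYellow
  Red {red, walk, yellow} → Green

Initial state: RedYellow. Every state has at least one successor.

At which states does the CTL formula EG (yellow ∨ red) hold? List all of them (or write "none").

States satisfying yellow ∨ red: {Flashing, Green, Yellow, Red}.
States satisfying EG (yellow ∨ red): {Flashing, Green, Red}.

{Flashing, Green, Red}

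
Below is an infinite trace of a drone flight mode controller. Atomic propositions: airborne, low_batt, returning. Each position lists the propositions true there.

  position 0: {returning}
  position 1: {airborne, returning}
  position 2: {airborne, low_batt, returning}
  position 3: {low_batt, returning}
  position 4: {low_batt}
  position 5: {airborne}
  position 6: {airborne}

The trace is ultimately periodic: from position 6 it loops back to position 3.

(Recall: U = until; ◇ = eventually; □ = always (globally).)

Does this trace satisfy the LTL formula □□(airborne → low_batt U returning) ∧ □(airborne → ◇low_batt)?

□(airborne → low_batt U returning) must hold at every position from 0 onward. It fails at position 0, so □□(airborne → low_batt U returning) is false.
airborne → ◇low_batt holds at every position 0..6, and those are all positions ever visited, so □(airborne → ◇low_batt) holds.
Positions where airborne holds: 1, 2, 5, 6.
Check ◇low_batt at each: 1→ok, 2→ok, 5→ok, 6→ok.
At position 0: □□(airborne → low_batt U returning) is false; □(airborne → ◇low_batt) is true; so □□(airborne → low_batt U returning) ∧ □(airborne → ◇low_batt) is false.

Violated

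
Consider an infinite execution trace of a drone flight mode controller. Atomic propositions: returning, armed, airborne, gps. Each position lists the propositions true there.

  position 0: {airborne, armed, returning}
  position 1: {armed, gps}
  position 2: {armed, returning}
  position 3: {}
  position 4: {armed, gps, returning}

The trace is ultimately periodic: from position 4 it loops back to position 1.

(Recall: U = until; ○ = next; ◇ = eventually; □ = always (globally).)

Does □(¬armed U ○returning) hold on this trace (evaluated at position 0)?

Violated

¬armed U ○returning must hold at every position from 0 onward. It fails at position 0, so □(¬armed U ○returning) is false.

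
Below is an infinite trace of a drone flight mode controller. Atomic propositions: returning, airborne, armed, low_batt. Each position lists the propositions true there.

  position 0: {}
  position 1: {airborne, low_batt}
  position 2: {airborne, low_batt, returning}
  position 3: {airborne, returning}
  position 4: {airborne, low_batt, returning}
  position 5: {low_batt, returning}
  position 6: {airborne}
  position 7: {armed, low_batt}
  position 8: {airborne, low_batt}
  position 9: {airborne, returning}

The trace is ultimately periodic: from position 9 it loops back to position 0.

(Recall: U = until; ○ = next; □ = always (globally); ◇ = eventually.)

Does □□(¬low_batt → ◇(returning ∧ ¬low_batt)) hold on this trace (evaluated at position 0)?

□(¬low_batt → ◇(returning ∧ ¬low_batt)) holds at every position 0..9, and those are all positions ever visited, so □□(¬low_batt → ◇(returning ∧ ¬low_batt)) holds.

Satisfied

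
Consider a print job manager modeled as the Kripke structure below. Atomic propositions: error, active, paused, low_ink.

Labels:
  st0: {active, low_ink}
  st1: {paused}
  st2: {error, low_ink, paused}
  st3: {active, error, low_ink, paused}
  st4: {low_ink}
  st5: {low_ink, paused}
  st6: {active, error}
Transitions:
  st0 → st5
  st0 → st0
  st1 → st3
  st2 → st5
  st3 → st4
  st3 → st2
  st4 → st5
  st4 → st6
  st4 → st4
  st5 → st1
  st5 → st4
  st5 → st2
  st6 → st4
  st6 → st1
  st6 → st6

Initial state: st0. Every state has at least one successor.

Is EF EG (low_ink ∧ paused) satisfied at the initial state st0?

Yes

States satisfying EG (low_ink ∧ paused): {st2, st3, st5}.
States satisfying EF EG (low_ink ∧ paused): {st0, st1, st2, st3, st4, st5, st6}.
Some path from st0 reaches a state where EG (low_ink ∧ paused) holds.
st0 ∈ Sat(EF EG (low_ink ∧ paused)).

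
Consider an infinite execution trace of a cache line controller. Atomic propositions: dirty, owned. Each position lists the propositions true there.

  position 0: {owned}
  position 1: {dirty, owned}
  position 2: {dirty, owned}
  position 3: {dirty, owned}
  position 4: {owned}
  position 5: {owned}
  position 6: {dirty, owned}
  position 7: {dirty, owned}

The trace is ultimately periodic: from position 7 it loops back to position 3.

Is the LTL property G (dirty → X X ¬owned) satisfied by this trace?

dirty → X X ¬owned must hold at every position from 0 onward. It fails at position 1, so G (dirty → X X ¬owned) is false.
Positions where dirty holds: 1, 2, 3, 6, 7.
Check X X ¬owned at each: 1→fails, 2→fails, 3→fails, 6→fails, 7→fails.

Violated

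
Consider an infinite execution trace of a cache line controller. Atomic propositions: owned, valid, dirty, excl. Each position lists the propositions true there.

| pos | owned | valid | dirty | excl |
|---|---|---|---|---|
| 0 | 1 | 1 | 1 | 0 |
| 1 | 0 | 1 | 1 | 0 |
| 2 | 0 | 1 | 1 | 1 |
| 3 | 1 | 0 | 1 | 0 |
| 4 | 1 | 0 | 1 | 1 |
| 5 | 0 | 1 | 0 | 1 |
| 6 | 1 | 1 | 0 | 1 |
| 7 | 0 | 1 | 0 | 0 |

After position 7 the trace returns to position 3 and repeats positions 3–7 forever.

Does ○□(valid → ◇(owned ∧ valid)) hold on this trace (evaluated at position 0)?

Holds

The position after 0 is 1; □(valid → ◇(owned ∧ valid)) is true there.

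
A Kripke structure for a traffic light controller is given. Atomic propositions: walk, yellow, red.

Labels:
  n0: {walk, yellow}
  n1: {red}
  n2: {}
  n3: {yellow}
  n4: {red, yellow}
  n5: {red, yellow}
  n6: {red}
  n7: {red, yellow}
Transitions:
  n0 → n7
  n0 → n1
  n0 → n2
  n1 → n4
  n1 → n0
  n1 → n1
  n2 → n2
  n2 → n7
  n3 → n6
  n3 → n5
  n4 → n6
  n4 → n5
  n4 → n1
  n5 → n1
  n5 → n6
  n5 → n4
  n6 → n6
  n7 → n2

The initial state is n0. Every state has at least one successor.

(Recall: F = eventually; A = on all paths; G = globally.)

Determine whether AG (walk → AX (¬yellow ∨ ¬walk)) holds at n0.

States satisfying walk → AX (¬yellow ∨ ¬walk): {n0, n1, n2, n3, n4, n5, n6, n7}.
States satisfying AG (walk → AX (¬yellow ∨ ¬walk)): {n0, n1, n2, n3, n4, n5, n6, n7}.
Every state reachable from n0 satisfies walk → AX (¬yellow ∨ ¬walk).
n0 ∈ Sat(AG (walk → AX (¬yellow ∨ ¬walk))).

Satisfied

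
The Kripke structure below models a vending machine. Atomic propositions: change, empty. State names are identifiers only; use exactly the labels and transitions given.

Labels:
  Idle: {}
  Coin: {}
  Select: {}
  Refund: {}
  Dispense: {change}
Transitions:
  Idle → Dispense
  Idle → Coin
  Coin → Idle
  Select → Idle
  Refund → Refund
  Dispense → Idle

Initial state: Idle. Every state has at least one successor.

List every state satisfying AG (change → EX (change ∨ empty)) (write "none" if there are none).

{Refund}

States satisfying change → EX (change ∨ empty): {Idle, Coin, Select, Refund}.
States satisfying AG (change → EX (change ∨ empty)): {Refund}.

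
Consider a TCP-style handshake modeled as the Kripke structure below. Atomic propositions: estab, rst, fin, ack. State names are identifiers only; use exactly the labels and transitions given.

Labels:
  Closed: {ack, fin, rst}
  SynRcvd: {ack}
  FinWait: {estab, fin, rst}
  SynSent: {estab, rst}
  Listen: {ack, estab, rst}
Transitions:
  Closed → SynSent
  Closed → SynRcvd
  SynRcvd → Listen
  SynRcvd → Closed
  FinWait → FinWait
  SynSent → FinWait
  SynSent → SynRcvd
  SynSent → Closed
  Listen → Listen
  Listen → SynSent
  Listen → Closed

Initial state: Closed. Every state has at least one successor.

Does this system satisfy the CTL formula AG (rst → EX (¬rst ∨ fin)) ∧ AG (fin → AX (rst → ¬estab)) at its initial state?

States satisfying rst → EX (¬rst ∨ fin): {Closed, SynRcvd, FinWait, SynSent, Listen}.
States satisfying AG (rst → EX (¬rst ∨ fin)): {Closed, SynRcvd, FinWait, SynSent, Listen}.
States satisfying fin → AX (rst → ¬estab): {SynRcvd, SynSent, Listen}.
States satisfying AG (fin → AX (rst → ¬estab)): ∅.
States satisfying AG (rst → EX (¬rst ∨ fin)) ∧ AG (fin → AX (rst → ¬estab)): ∅.
Closed ∉ Sat(AG (rst → EX (¬rst ∨ fin)) ∧ AG (fin → AX (rst → ¬estab))).

Does not hold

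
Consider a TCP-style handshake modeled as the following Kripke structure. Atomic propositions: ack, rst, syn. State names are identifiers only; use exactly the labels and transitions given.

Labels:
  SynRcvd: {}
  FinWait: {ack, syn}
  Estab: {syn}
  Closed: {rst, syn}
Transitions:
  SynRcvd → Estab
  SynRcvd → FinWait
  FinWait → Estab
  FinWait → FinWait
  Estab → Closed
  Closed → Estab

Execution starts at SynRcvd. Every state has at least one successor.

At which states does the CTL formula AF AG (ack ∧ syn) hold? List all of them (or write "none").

none

States satisfying AG (ack ∧ syn): ∅.
States satisfying AF AG (ack ∧ syn): ∅.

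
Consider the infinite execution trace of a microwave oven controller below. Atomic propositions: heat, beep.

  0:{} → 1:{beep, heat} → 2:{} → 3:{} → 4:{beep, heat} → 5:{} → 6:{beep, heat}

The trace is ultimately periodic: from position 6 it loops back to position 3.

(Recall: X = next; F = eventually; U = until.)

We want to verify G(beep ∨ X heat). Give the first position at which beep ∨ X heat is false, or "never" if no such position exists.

2

Check beep ∨ X heat at each position in order: 0 ✓, 1 ✓.
At position 2 the labels are {} and the next position 3 has {}, so beep ∨ X heat is false there. This is the first violation.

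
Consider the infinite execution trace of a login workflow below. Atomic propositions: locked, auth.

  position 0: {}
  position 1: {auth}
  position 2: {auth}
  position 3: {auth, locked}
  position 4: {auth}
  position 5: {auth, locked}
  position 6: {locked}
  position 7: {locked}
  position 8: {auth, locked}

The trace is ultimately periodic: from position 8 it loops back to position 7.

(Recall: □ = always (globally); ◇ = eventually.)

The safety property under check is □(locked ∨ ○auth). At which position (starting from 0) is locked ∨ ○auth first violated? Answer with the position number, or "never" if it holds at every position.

locked ∨ ○auth holds at every position 0..8, and those are all the positions the trace ever visits, so the invariant □(locked ∨ ○auth) is never violated.

never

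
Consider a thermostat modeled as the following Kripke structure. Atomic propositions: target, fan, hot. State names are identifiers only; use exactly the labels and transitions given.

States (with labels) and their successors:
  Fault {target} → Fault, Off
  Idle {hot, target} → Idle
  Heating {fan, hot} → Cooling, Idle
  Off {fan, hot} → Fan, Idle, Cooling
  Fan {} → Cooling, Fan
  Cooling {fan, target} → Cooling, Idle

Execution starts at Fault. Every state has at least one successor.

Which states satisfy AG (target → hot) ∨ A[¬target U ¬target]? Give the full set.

{Idle, Heating, Off, Fan}

States satisfying target → hot: {Idle, Heating, Off, Fan}.
States satisfying AG (target → hot): {Idle}.
States satisfying ¬target: {Heating, Off, Fan}.
States satisfying A[¬target U ¬target]: {Heating, Off, Fan}.
States satisfying AG (target → hot) ∨ A[¬target U ¬target]: {Idle, Heating, Off, Fan}.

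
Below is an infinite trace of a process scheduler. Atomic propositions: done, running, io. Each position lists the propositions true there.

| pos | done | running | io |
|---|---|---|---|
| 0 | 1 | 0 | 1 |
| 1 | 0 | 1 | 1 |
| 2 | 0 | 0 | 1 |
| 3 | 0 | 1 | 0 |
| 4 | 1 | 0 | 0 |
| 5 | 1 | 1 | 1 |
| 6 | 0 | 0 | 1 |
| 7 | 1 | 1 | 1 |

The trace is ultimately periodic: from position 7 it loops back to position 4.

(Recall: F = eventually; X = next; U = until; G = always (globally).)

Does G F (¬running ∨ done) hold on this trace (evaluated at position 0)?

Yes

F (¬running ∨ done) holds at every position 0..7, and those are all positions ever visited, so G F (¬running ∨ done) holds.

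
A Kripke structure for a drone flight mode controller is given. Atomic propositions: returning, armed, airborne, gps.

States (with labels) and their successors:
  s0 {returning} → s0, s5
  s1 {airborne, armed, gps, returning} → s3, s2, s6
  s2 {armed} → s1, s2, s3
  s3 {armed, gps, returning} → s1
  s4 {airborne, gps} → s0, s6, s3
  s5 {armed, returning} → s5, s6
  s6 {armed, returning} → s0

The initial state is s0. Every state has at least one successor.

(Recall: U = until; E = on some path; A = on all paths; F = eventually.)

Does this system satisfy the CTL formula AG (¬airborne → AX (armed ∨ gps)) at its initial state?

Violated

States satisfying ¬airborne → AX (armed ∨ gps): {s1, s2, s3, s4, s5}.
States satisfying AG (¬airborne → AX (armed ∨ gps)): ∅.
s0 is reachable from s0 and violates ¬airborne → AX (armed ∨ gps), so AG fails at s0.
s0 ∉ Sat(AG (¬airborne → AX (armed ∨ gps))).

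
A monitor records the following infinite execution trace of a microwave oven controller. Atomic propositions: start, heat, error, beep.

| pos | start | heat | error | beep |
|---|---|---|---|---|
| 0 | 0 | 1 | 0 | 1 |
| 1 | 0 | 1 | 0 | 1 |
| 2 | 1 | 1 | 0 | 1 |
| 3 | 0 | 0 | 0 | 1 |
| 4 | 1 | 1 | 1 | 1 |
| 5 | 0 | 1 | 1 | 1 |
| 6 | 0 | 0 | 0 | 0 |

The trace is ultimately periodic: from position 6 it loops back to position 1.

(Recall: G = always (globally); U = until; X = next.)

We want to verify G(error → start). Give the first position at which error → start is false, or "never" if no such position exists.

5

Check error → start at each position in order: 0 ✓, 1 ✓, 2 ✓, 3 ✓, 4 ✓.
At position 5 the labels are {beep, error, heat}, so error → start is false there. This is the first violation.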